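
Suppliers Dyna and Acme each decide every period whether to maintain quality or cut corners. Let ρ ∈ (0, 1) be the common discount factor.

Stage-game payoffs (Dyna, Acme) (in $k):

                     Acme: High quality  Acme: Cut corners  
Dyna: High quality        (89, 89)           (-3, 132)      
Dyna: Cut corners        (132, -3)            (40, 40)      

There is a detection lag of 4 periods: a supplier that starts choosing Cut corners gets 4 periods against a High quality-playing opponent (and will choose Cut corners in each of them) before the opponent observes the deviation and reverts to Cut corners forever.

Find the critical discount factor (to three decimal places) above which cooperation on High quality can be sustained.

0.827

The best deviation is to choose Cut corners for all 4 undetected periods, earning 132 each, then 40 forever once detected.
Deviation value: 132(1−ρ^4)/(1−ρ) + 40ρ^4/(1−ρ); cooperation value: 89/(1−ρ).
IC: 89 ≥ 132(1−ρ^4) + 40ρ^4 = 132 − 92ρ^4.
So ρ^4 ≥ 43/92, giving ρ ≥ (43/92)^(1/4) ≈ 0.827.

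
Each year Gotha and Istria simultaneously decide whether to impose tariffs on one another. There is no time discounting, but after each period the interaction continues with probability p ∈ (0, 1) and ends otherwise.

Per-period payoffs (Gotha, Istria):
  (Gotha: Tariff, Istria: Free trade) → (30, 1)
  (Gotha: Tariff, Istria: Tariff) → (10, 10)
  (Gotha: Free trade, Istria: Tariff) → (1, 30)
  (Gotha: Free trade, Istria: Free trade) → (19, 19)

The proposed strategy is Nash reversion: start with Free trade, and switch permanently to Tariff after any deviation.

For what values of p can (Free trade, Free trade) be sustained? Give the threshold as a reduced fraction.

With no time discounting, the continuation probability p plays the role of the discount factor.
Grim-trigger IC: 19/(1−p) ≥ 30 + 10p/(1−p) ⇒ p ≥ (30−19)/(30−10) = 11/20.

11/20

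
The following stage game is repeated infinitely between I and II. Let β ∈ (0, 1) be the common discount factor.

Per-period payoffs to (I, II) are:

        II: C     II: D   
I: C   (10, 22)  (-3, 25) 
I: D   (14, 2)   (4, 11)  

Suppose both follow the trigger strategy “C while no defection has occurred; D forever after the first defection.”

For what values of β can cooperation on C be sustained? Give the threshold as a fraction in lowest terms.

2/5

I: cooperation gives 10 each period; deviation gives 14 once then 4 forever.
  10/(1−β) ≥ 14 + 4β/(1−β) ⇒ β ≥ 4/10 = 2/5.
II: cooperation gives 22 each period; deviation gives 25 once then 11 forever.
  β ≥ 3/14.
Both must hold, so the binding constraint is I's: β ≥ 2/5.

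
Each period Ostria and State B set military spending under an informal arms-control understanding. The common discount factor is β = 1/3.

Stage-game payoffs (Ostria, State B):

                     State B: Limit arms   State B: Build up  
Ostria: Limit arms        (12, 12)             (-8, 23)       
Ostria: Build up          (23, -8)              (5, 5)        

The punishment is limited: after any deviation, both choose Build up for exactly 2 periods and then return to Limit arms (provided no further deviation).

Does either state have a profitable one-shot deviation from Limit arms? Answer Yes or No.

IC: β+…+β^2 ≥ (23−12)/(12−5) = 11/7.
At β = 1/3: partial sum = 0.4444 < 1.5714. Cooperation not sustainable.

Yes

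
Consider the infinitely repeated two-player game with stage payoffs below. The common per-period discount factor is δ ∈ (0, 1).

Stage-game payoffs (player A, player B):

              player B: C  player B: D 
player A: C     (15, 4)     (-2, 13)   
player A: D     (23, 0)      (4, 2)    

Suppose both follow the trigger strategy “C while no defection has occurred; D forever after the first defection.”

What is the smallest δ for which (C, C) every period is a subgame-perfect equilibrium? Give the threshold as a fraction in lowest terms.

9/11

player A's threshold: (23−15)/(23−4) = 8/19.
player B's threshold: (13−4)/(13−2) = 9/11.
8/19 < 9/11, so player B binds and δ* = 9/11.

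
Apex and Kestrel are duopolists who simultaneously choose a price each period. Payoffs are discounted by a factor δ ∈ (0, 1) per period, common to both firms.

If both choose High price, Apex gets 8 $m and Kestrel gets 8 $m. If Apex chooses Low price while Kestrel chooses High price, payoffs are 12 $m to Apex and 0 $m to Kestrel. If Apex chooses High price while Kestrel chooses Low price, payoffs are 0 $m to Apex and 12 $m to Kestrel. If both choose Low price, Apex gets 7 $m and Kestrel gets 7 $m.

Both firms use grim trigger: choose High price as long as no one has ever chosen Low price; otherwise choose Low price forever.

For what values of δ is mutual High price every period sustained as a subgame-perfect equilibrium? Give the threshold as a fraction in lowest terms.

One-period gain from deviating is 12 − 8 = 4. The loss is 8 − 7 = 1 in every subsequent period, with present value 1·δ/(1−δ).
Deviation is unprofitable when 1·δ/(1−δ) ≥ 4, i.e. δ/(1−δ) ≥ 4.
Equivalently δ ≥ 4/(4+1) = 4/5.

4/5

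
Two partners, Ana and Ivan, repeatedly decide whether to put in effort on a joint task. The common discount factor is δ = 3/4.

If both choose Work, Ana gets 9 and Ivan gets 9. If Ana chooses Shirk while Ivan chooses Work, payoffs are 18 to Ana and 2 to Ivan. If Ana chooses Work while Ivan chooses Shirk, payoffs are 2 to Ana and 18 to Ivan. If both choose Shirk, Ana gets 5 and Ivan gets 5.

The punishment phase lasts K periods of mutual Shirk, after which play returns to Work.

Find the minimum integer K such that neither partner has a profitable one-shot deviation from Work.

IC: δ(1−δ^K)/(1−δ) ≥ (18−9)/(9−5) = 9/4.
With δ = 3/4: need 1 − δ^K ≥ 9/4·(1−3/4)/(3/4), i.e. δ^K ≤ 0.2500.
Since (3/4)^4 = 0.3164 and (3/4)^5 = 0.2373, the smallest such K is 5.

5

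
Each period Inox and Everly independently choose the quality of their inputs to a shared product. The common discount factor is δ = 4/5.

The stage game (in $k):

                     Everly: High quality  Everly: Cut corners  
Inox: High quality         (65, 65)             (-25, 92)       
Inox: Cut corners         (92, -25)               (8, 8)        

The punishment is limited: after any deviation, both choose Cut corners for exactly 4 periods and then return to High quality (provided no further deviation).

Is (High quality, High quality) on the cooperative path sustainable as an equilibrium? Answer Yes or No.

Yes

IC: δ+…+δ^4 ≥ (92−65)/(65−8) = 9/19.
At δ = 4/5: partial sum = 2.3616 ≥ 0.4737. Cooperation sustainable.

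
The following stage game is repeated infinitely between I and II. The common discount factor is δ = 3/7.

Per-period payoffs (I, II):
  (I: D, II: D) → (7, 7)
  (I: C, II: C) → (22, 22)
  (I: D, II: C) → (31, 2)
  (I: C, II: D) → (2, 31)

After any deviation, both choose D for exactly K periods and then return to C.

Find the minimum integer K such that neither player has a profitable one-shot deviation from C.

IC: δ(1−δ^K)/(1−δ) ≥ (31−22)/(22−7) = 3/5.
With δ = 3/7: need 1 − δ^K ≥ 3/5·(1−3/7)/(3/7), i.e. δ^K ≤ 0.2000.
Since (3/7)^1 = 0.4286 and (3/7)^2 = 0.1837, the smallest such K is 2.

2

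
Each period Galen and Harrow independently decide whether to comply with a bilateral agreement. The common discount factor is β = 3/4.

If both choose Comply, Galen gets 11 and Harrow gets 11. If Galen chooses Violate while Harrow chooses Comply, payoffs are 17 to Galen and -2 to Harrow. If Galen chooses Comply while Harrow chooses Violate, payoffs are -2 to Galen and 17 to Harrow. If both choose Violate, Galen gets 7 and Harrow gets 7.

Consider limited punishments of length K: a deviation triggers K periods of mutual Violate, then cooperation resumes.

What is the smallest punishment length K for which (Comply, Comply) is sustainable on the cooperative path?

3

Need Σ_{k=1}^{K} β^k ≥ (17−11)/(11−7) = 1.5000 at β = 3/4.
At K = 2 the sum is 1.3125 < 1.5000; at K = 3 it is 1.7344 ≥ 1.5000.
So the minimum punishment length is K = 3.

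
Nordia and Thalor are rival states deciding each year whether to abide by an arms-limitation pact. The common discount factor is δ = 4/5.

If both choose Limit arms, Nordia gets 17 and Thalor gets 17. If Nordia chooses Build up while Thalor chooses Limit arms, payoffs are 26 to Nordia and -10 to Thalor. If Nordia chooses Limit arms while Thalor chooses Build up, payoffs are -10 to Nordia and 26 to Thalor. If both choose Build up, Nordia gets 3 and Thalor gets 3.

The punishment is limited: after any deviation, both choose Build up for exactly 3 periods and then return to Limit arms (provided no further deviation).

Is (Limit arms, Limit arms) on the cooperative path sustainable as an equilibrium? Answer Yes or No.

Comparing payoff streams over the 4 periods until play realigns: cooperate → 17(1+δ+…+δ^3); deviate → 26 + 3(δ+…+δ^3).
Cooperation is sustained iff (17−3)(δ+…+δ^3) ≥ 26−17.
δ+…+δ^3 = 4/5·(1−(4/5)^3)/(1−4/5) = 1.9520, and (26−17)/(17−3) = 0.6429.
1.9520 ≥ 0.6429, so cooperation is sustainable.

Yes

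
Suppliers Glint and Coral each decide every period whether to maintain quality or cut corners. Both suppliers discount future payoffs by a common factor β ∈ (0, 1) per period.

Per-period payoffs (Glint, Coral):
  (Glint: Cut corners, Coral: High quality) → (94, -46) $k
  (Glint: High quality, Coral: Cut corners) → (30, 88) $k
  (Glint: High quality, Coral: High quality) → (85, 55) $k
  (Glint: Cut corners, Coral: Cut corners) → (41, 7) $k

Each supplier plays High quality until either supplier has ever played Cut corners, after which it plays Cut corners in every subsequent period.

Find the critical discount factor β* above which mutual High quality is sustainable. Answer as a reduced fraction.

Glint's threshold: (94−85)/(94−41) = 9/53.
Coral's threshold: (88−55)/(88−7) = 11/27.
9/53 < 11/27, so Coral binds and β* = 11/27.

11/27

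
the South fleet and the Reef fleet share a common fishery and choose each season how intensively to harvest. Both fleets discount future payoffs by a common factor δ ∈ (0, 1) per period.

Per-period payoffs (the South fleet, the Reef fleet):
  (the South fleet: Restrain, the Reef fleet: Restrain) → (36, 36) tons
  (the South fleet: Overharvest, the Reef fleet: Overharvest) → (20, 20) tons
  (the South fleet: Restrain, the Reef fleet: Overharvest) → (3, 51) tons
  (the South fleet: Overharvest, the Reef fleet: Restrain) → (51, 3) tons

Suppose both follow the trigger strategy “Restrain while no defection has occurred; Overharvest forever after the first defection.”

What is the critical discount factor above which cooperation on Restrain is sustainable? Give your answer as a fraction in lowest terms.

Under grim trigger the critical discount factor is (T−C)/(T−P) with T = 51, C = 36, P = 20.
δ* = (51−36)/(51−20) = 15/31.

15/31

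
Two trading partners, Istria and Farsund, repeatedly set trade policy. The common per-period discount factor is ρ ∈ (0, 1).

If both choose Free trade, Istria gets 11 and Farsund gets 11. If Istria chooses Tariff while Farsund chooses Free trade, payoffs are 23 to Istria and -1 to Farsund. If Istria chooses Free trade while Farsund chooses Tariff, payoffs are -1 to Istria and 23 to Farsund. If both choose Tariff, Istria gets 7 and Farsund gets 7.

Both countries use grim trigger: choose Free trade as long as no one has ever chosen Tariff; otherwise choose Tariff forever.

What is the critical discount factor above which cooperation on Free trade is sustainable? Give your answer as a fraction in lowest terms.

3/4

11/(1−ρ) ≥ 23 + 7ρ/(1−ρ)
11 ≥ 23 − 16ρ
ρ ≥ 12/16 = 3/4.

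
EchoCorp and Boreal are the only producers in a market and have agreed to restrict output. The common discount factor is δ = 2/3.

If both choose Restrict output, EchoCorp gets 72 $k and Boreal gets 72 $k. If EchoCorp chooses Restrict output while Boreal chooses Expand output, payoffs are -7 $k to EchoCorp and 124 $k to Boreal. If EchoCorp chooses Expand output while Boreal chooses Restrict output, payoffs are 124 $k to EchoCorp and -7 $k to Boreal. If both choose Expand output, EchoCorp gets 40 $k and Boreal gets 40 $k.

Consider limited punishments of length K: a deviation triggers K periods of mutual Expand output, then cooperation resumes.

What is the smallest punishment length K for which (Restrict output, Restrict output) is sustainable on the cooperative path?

5

IC: δ(1−δ^K)/(1−δ) ≥ (124−72)/(72−40) = 13/8.
With δ = 2/3: need 1 − δ^K ≥ 13/8·(1−2/3)/(2/3), i.e. δ^K ≤ 0.1875.
Since (2/3)^4 = 0.1975 and (2/3)^5 = 0.1317, the smallest such K is 5.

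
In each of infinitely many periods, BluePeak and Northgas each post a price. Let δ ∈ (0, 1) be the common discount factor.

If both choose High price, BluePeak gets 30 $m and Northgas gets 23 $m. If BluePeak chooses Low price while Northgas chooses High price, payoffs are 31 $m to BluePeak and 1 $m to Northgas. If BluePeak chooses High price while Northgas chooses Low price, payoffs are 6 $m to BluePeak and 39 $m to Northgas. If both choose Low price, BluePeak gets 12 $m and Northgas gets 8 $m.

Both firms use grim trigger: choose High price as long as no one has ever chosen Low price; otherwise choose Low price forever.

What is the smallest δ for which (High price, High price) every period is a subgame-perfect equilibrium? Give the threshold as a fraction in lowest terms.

For BluePeak: deviation gain 31−30 = 1, per-period punishment loss 30−12 = 18. IC gives δ ≥ 1/19.
For Northgas: gain 16, loss 15 per period, so δ ≥ 16/31.
The tighter constraint is Northgas's, so cooperation needs δ ≥ 16/31.

16/31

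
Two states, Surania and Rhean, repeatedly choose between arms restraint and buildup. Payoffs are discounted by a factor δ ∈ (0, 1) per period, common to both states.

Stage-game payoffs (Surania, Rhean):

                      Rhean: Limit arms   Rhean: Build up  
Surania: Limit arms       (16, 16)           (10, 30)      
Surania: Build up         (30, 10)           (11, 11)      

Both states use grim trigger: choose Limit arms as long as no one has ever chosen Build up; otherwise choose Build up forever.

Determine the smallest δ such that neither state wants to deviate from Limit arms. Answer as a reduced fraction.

Cooperation forever yields 16 each period: 16/(1−δ).
Deviating yields 30 once, then 11 forever: 30 + 11δ/(1−δ).
No profitable deviation requires 16/(1−δ) ≥ 30 + 11δ/(1−δ).
Multiplying by (1−δ): 16 ≥ 30(1−δ) + 11δ = 30 − 19δ.
So 19δ ≥ 14, i.e. δ ≥ 14/19.

14/19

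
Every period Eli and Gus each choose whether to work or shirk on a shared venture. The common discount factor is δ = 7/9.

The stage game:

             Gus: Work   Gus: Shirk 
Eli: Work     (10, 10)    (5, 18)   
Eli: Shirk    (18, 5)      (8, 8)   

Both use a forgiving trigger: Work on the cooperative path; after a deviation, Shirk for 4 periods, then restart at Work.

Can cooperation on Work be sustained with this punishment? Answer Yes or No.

IC: δ+…+δ^4 ≥ (18−10)/(10−8) = 4.
At δ = 7/9: partial sum = 2.2192 < 4.0000. Cooperation not sustainable.

No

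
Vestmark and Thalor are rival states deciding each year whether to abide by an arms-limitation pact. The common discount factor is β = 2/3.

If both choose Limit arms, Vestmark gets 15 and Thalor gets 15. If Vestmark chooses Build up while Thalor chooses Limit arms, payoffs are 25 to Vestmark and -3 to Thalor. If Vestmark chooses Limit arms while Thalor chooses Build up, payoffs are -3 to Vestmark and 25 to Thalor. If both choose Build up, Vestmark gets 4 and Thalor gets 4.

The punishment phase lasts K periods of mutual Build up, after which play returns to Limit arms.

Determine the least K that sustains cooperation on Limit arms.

IC: β(1−β^K)/(1−β) ≥ (25−15)/(15−4) = 10/11.
With β = 2/3: need 1 − β^K ≥ 10/11·(1−2/3)/(2/3), i.e. β^K ≤ 0.5455.
Since (2/3)^1 = 0.6667 and (2/3)^2 = 0.4444, the smallest such K is 2.

2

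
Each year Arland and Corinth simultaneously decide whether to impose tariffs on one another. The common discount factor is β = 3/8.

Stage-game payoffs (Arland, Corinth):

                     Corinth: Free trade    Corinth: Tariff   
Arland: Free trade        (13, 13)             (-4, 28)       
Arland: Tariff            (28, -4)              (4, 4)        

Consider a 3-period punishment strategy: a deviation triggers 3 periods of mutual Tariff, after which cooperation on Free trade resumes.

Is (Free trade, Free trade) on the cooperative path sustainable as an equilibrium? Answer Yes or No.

No

Comparing payoff streams over the 4 periods until play realigns: cooperate → 13(1+β+…+β^3); deviate → 28 + 4(β+…+β^3).
Cooperation is sustained iff (13−4)(β+…+β^3) ≥ 28−13.
β+…+β^3 = 3/8·(1−(3/8)^3)/(1−3/8) = 0.5684, and (28−13)/(13−4) = 1.6667.
0.5684 < 1.6667, so cooperation is not sustainable.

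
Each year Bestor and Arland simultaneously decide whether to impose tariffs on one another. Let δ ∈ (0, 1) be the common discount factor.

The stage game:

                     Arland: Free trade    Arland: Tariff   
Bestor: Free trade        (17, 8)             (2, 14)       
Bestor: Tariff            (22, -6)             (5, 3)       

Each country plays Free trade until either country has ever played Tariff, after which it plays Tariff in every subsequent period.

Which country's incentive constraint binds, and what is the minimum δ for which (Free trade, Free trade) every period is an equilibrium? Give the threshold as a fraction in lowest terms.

Arland; δ ≥ 6/11

Bestor's threshold: (22−17)/(22−5) = 5/17.
Arland's threshold: (14−8)/(14−3) = 6/11.
5/17 < 6/11, so Arland binds and δ* = 6/11.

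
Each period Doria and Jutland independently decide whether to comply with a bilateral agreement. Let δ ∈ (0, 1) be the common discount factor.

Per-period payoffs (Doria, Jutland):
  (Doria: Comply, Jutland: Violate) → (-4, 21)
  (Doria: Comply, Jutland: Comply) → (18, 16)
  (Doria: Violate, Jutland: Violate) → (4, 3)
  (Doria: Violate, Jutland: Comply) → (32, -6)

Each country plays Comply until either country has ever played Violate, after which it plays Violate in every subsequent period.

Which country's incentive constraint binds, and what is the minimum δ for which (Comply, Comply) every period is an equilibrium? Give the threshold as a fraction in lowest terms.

Doria; δ ≥ 1/2

For Doria: deviation gain 32−18 = 14, per-period punishment loss 18−4 = 14. IC gives δ ≥ 14/28 = 1/2.
For Jutland: gain 5, loss 13 per period, so δ ≥ 5/18.
The tighter constraint is Doria's, so cooperation needs δ ≥ 1/2.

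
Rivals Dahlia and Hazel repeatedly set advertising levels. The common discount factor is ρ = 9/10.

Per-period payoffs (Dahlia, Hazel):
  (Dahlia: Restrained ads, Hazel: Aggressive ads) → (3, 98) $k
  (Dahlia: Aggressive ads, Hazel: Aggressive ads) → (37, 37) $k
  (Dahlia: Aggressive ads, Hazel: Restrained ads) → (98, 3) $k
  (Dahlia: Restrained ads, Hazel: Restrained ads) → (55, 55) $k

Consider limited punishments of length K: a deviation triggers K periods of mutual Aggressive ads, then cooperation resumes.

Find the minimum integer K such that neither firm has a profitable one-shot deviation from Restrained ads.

Need Σ_{k=1}^{K} ρ^k ≥ (98−55)/(55−37) = 2.3889 at ρ = 9/10.
At K = 2 the sum is 1.7100 < 2.3889; at K = 3 it is 2.4390 ≥ 2.3889.
So the minimum punishment length is K = 3.

3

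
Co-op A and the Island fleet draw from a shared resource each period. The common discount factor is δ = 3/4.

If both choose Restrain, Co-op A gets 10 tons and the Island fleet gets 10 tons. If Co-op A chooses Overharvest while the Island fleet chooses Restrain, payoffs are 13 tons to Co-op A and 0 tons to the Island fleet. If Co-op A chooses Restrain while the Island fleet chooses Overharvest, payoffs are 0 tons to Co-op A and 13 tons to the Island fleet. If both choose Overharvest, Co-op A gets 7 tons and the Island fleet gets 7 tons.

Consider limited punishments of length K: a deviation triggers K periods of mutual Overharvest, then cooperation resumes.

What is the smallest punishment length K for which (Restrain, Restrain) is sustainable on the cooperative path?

IC: δ(1−δ^K)/(1−δ) ≥ (13−10)/(10−7) = 1.
With δ = 3/4: need 1 − δ^K ≥ 1·(1−3/4)/(3/4), i.e. δ^K ≤ 0.6667.
Since (3/4)^1 = 0.7500 and (3/4)^2 = 0.5625, the smallest such K is 2.

2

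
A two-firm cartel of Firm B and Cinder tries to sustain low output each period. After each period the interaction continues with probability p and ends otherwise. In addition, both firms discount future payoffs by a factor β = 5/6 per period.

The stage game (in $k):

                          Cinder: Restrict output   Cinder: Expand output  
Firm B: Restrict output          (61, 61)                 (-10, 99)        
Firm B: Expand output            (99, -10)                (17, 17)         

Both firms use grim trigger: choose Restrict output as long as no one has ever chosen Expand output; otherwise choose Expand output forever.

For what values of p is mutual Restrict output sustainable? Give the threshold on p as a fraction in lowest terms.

Expected continuation weight on next period's payoff is β·p = 5/6·p, which plays the role of the discount factor.
Cooperation requires 5/6·p ≥ (99−61)/(99−17) = 19/41, hence p ≥ 114/205.

114/205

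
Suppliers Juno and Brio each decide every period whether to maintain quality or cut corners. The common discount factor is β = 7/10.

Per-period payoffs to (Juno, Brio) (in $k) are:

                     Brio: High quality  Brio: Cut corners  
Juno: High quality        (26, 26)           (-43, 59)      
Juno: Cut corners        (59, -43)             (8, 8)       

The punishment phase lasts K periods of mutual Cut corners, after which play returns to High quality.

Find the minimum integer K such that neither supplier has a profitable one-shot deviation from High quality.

IC: β(1−β^K)/(1−β) ≥ (59−26)/(26−8) = 11/6.
With β = 7/10: need 1 − β^K ≥ 11/6·(1−7/10)/(7/10), i.e. β^K ≤ 0.2143.
Since (7/10)^4 = 0.2401 and (7/10)^5 = 0.1681, the smallest such K is 5.

5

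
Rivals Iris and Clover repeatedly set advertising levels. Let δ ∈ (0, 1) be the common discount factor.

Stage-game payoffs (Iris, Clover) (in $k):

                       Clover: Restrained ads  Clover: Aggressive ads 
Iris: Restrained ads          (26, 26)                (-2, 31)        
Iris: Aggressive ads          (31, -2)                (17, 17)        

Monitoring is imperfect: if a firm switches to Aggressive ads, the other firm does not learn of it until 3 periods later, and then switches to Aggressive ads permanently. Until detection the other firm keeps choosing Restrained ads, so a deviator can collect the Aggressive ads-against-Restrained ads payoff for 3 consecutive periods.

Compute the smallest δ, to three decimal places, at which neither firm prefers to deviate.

Deviating for the 3 undetected periods gains 31−26 = 5 per period over cooperation, then loses 26−17 = 9 per period forever once punishment starts.
Gain: 5(1 + δ + … + δ^2); loss: 9·δ^3/(1−δ).
No profitable deviation ⇔ 5(1−δ^3) ≤ 9·δ^3, i.e. δ^3 ≥ 5/(5+9) = 5/14.
Hence δ ≥ (5/14)^(1/3) ≈ 0.709.

0.709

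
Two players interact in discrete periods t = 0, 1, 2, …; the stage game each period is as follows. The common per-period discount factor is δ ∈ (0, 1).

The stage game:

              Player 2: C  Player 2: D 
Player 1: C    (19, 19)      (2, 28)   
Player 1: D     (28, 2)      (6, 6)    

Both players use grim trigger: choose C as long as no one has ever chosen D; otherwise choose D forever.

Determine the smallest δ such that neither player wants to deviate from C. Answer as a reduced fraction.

One-period gain from deviating is 28 − 19 = 9. The loss is 19 − 6 = 13 in every subsequent period, with present value 13·δ/(1−δ).
Deviation is unprofitable when 13·δ/(1−δ) ≥ 9, i.e. δ/(1−δ) ≥ 9/13.
Equivalently δ ≥ 9/(9+13) = 9/22.

9/22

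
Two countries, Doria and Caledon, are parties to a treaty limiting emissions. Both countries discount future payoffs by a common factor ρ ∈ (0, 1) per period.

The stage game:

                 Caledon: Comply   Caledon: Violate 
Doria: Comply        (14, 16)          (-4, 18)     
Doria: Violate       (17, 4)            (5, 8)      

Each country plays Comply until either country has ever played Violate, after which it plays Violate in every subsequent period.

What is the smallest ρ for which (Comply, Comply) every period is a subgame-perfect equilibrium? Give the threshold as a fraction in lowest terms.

Doria's threshold: (17−14)/(17−5) = 1/4.
Caledon's threshold: (18−16)/(18−8) = 1/5.
1/4 > 1/5, so Doria binds and ρ* = 1/4.

1/4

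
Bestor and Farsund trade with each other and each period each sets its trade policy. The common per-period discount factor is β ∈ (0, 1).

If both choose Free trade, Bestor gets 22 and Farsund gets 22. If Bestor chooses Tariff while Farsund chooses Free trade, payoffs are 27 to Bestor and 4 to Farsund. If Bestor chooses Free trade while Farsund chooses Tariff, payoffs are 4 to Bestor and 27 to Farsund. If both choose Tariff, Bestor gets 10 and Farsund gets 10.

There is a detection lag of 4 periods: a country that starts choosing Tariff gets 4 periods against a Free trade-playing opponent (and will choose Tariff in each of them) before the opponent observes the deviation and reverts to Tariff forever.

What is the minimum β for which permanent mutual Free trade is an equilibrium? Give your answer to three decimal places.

A deviator earns 27 for 4 periods, then 10 forever; cooperating earns 22 forever. Multiplying the IC by (1−β):
22 ≥ 27(1−β^4) + 10β^4, so 17·β^4 ≥ 5 and β^4 ≥ 5/17.
β ≥ (5/17)^(1/4) ≈ 0.736.

0.736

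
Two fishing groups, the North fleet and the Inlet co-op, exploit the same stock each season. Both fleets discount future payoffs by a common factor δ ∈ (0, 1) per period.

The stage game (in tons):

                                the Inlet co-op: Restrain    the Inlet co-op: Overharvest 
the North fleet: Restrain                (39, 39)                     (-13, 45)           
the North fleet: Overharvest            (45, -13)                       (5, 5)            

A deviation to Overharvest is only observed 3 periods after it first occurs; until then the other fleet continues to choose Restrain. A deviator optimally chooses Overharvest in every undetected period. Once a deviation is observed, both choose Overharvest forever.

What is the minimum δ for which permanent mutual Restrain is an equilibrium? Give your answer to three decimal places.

0.531

Deviating for the 3 undetected periods gains 45−39 = 6 per period over cooperation, then loses 39−5 = 34 per period forever once punishment starts.
Gain: 6(1 + δ + … + δ^2); loss: 34·δ^3/(1−δ).
No profitable deviation ⇔ 6(1−δ^3) ≤ 34·δ^3, i.e. δ^3 ≥ 6/(6+34) = 3/20.
Hence δ ≥ (3/20)^(1/3) ≈ 0.531.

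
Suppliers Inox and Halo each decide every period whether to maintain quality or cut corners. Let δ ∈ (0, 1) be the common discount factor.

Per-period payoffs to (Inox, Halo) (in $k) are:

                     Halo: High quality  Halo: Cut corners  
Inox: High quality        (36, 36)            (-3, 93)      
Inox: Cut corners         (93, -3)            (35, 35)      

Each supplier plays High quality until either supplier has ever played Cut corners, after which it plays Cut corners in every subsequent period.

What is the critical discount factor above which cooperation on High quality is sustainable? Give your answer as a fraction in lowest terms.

One-period gain from deviating is 93 − 36 = 57. The loss is 36 − 35 = 1 in every subsequent period, with present value 1·δ/(1−δ).
Deviation is unprofitable when 1·δ/(1−δ) ≥ 57, i.e. δ/(1−δ) ≥ 57.
Equivalently δ ≥ 57/(57+1) = 57/58.

57/58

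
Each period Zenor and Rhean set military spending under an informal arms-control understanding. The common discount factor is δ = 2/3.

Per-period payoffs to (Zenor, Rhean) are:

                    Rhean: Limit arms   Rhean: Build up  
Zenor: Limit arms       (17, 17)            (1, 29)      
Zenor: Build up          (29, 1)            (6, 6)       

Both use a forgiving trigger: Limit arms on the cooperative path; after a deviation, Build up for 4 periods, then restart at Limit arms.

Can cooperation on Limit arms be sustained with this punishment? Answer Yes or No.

A one-shot deviation gives 29 now, then 6 for 4 periods, then back to 17.
Gain from deviating: (29−17) today; loss: (17−6) in each of the next 4 periods.
No-deviation condition: (17−6)(δ+…+δ^4) ≥ 29−17, i.e. δ+…+δ^4 ≥ 12/11.
At δ = 2/3: δ+…+δ^4 = 1.6049 ≥ 1.0909.
So cooperation is sustainable.

Yes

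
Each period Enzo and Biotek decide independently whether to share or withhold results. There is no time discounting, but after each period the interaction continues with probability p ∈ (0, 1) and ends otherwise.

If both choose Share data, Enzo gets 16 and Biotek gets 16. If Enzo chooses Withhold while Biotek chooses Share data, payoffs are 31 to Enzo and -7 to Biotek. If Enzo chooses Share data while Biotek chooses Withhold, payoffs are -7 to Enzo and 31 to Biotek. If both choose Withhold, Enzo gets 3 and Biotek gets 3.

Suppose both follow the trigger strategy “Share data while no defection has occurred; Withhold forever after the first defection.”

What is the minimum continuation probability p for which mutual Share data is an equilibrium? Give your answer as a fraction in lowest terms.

Expected cooperation value is 16 + p·16 + p²·16 + … = 16/(1−p); deviation gives 31 + p·3/(1−p).
16 ≥ 31(1−p) + 3p ⇒ 28p ≥ 15 ⇒ p ≥ 15/28.

15/28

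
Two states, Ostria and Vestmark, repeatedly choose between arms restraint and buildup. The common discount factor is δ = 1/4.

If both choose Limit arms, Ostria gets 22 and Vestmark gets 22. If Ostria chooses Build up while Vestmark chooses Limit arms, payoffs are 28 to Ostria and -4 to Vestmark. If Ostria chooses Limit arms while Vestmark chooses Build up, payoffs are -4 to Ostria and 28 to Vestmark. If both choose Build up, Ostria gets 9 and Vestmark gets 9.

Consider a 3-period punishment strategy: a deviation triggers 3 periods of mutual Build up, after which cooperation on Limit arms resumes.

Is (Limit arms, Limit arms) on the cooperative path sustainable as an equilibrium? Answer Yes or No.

Comparing payoff streams over the 4 periods until play realigns: cooperate → 22(1+δ+…+δ^3); deviate → 28 + 9(δ+…+δ^3).
Cooperation is sustained iff (22−9)(δ+…+δ^3) ≥ 28−22.
δ+…+δ^3 = 1/4·(1−(1/4)^3)/(1−1/4) = 0.3281, and (28−22)/(22−9) = 0.4615.
0.3281 < 0.4615, so cooperation is not sustainable.

No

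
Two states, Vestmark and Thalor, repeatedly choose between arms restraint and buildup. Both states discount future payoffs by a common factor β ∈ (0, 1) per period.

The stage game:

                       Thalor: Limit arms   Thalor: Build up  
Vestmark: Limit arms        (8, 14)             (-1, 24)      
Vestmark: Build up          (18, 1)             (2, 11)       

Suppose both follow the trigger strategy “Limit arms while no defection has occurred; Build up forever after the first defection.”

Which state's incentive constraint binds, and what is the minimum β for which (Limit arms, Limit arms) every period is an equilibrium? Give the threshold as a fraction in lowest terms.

For Vestmark: deviation gain 18−8 = 10, per-period punishment loss 8−2 = 6. IC gives β ≥ 10/16 = 5/8.
For Thalor: gain 10, loss 3 per period, so β ≥ 10/13.
The tighter constraint is Thalor's, so cooperation needs β ≥ 10/13.

Thalor; β ≥ 10/13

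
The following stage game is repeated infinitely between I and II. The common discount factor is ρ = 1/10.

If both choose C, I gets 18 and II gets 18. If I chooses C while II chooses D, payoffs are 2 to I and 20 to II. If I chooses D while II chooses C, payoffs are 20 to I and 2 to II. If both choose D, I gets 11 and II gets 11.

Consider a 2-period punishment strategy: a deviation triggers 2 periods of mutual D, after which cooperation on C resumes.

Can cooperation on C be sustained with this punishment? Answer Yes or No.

A one-shot deviation gives 20 now, then 11 for 2 periods, then back to 18.
Gain from deviating: (20−18) today; loss: (18−11) in each of the next 2 periods.
No-deviation condition: (18−11)(ρ+…+ρ^2) ≥ 20−18, i.e. ρ+…+ρ^2 ≥ 2/7.
At ρ = 1/10: ρ+…+ρ^2 = 0.1100 < 0.2857.
So cooperation is not sustainable.

No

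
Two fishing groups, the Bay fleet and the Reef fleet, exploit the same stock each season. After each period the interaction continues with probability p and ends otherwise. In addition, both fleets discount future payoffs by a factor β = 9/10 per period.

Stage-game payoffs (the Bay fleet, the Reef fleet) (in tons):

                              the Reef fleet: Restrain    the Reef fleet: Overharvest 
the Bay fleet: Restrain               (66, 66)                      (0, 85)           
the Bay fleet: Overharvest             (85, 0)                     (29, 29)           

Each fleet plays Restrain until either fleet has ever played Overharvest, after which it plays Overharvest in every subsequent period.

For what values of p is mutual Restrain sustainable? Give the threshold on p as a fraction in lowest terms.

95/252

With continuation probability p and discount β, the effective per-period discount factor is βp.
Grim-trigger IC: βp ≥ (85−66)/(85−29) = 19/56.
So p ≥ (19/56)/(9/10) = 95/252.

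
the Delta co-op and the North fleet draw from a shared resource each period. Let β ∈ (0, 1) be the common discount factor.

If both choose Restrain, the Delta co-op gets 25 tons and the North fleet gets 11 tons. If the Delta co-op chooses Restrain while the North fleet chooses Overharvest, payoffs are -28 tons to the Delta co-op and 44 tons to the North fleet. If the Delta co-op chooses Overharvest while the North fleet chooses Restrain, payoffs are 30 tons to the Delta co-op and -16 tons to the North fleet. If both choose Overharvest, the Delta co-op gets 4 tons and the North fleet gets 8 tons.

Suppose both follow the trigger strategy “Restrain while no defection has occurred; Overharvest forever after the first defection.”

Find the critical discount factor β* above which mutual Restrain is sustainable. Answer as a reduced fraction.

11/12

the Delta co-op's threshold: (30−25)/(30−4) = 5/26.
the North fleet's threshold: (44−11)/(44−8) = 11/12.
5/26 < 11/12, so the North fleet binds and β* = 11/12.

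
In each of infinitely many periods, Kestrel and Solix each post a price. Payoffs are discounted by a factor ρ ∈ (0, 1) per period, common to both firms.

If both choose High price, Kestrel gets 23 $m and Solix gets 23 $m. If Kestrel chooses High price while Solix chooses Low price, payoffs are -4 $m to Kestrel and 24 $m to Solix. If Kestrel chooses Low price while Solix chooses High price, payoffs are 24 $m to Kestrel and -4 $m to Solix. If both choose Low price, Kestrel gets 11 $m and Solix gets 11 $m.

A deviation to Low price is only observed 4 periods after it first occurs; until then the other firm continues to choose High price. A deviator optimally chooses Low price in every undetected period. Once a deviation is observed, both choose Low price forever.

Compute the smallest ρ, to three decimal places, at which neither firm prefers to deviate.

The best deviation is to choose Low price for all 4 undetected periods, earning 24 each, then 11 forever once detected.
Deviation value: 24(1−ρ^4)/(1−ρ) + 11ρ^4/(1−ρ); cooperation value: 23/(1−ρ).
IC: 23 ≥ 24(1−ρ^4) + 11ρ^4 = 24 − 13ρ^4.
So ρ^4 ≥ 1/13, giving ρ ≥ (1/13)^(1/4) ≈ 0.527.

0.527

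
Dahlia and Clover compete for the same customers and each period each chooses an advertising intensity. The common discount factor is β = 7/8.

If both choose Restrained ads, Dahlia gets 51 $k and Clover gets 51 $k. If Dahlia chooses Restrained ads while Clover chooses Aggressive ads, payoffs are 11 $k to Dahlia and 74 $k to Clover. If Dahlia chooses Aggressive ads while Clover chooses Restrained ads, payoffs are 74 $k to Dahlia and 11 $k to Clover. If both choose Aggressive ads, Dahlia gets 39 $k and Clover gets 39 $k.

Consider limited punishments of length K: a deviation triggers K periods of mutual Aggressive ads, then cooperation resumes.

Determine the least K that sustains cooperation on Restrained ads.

No profitable deviation requires (51−39)(β+…+β^K) ≥ 74−51, i.e. β+…+β^K ≥ 23/12 ≈ 1.9167.
With β = 7/8, the partial sums are K=1: 0.8750, K=2: 1.6406, K=3: 2.3105.
K = 3 is the first length at which the sum reaches 1.9167.

3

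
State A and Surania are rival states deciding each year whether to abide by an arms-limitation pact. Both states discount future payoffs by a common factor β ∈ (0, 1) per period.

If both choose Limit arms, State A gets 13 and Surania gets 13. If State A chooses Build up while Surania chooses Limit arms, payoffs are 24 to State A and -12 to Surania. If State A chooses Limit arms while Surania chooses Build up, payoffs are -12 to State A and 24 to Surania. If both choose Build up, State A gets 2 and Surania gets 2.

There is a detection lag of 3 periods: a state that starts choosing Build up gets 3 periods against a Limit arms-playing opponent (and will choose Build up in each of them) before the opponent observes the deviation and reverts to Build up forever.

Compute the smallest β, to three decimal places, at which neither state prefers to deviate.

The best deviation is to choose Build up for all 3 undetected periods, earning 24 each, then 2 forever once detected.
Deviation value: 24(1−β^3)/(1−β) + 2β^3/(1−β); cooperation value: 13/(1−β).
IC: 13 ≥ 24(1−β^3) + 2β^3 = 24 − 22β^3.
So β^3 ≥ 11/22 = 1/2, giving β ≥ (1/2)^(1/3) ≈ 0.794.

0.794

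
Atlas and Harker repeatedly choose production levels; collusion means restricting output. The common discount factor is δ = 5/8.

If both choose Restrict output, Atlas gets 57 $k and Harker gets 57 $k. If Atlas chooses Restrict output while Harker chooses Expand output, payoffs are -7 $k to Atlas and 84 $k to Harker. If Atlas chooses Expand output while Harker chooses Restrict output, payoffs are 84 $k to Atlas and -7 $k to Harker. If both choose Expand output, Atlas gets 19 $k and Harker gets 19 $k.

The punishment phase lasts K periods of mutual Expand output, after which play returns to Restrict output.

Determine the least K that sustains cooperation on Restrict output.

No profitable deviation requires (57−19)(δ+…+δ^K) ≥ 84−57, i.e. δ+…+δ^K ≥ 27/38 ≈ 0.7105.
With δ = 5/8, the partial sums are K=1: 0.6250, K=2: 1.0156.
K = 2 is the first length at which the sum reaches 0.7105.

2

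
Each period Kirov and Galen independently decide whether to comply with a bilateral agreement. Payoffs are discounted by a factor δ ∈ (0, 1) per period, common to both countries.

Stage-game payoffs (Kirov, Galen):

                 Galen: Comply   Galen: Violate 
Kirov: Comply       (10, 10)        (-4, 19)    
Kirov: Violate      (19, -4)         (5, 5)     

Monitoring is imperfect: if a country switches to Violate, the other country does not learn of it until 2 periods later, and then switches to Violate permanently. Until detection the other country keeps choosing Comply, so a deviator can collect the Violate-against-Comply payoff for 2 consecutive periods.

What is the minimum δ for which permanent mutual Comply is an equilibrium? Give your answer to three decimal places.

The best deviation is to choose Violate for all 2 undetected periods, earning 19 each, then 5 forever once detected.
Deviation value: 19(1−δ^2)/(1−δ) + 5δ^2/(1−δ); cooperation value: 10/(1−δ).
IC: 10 ≥ 19(1−δ^2) + 5δ^2 = 19 − 14δ^2.
So δ^2 ≥ 9/14, giving δ ≥ (9/14)^(1/2) ≈ 0.802.

0.802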